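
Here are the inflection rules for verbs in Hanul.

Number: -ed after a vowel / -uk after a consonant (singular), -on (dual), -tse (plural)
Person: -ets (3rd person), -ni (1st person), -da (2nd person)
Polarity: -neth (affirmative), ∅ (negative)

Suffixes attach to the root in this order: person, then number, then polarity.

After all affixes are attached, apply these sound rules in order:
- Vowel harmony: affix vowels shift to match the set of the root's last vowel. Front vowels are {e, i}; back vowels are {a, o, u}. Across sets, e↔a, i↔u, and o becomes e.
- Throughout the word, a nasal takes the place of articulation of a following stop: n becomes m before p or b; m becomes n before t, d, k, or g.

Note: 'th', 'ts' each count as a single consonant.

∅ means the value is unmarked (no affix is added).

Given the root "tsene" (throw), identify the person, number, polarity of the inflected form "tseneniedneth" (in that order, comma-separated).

Segment: tsene-ni-ed-neth.
person: -ni → 1st person.
number: -ed/uk → singular.
polarity: -neth → affirmative.

1st person, singular, affirmative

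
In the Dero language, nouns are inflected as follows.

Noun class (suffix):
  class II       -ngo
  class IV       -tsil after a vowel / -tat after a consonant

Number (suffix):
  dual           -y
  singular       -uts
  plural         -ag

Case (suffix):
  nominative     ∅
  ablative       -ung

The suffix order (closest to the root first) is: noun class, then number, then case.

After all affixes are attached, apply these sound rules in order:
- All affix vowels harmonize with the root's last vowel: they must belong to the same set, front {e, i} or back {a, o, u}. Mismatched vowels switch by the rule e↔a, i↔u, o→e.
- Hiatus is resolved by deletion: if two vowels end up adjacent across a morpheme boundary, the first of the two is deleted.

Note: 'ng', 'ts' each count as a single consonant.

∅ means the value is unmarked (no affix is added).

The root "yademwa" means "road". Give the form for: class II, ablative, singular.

yademwangutsung

Attach noun class class II -ngo → yademwango.
Attach number singular -uts → yademwangouts.
Attach case ablative -ung → yademwangoutsung.
Vowel harmony: no change.
Apply vowel deletion: yademwangoutsung → yademwangutsung.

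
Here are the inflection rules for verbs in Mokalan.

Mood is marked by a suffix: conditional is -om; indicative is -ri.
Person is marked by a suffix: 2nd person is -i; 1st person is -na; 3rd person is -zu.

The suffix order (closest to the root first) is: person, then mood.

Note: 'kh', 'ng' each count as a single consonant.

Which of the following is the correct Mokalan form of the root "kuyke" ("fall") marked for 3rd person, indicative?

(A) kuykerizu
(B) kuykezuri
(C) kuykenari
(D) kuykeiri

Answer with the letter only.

Attach person 3rd person -zu → kuykezu.
Attach mood indicative -ri → kuykezuri.
So the correct form is kuykezuri, option (B).
(C) kuykenari is wrong: it uses 1st person instead of 3rd person for person.
(D) kuykeiri is wrong: it uses 2nd person instead of 3rd person for person.
(A) kuykerizu is wrong: it has the affixes in the wrong order.

B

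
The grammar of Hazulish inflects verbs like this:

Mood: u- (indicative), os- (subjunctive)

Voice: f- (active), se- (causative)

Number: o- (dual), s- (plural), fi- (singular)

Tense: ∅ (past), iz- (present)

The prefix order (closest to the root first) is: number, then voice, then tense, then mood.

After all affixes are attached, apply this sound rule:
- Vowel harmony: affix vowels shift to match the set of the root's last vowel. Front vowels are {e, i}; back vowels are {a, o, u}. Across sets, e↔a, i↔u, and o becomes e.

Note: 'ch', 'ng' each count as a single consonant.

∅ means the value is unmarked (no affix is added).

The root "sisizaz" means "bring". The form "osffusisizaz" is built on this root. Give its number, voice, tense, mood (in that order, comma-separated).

singular, active, past, subjunctive

Segment: os-f-fi-sisizaz.
number: fi- → singular.
voice: f- → active.
tense: ∅ → past.
mood: os- → subjunctive.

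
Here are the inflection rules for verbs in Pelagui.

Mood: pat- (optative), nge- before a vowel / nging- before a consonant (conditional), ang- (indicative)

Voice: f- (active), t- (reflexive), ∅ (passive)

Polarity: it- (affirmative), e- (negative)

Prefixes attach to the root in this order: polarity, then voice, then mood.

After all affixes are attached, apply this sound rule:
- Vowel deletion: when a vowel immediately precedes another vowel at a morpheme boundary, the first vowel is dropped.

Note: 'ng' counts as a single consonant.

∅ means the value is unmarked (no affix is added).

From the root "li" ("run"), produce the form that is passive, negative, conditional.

ngeli

Attach polarity negative e- → eli.
voice = passive: zero marking, form stays eli.
Attach mood conditional nge- (before vowel 'e') → ngeeli.
Apply vowel deletion: ngeeli → ngeli.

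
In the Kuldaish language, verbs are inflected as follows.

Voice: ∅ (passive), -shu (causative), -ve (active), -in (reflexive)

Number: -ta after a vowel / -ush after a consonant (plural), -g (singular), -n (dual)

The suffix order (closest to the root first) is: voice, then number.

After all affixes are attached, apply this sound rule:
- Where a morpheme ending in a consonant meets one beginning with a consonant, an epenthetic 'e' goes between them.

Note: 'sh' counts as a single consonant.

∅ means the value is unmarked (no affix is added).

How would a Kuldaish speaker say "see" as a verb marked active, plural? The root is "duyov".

Attach voice active -ve → duyovve.
Attach number plural -ta (after vowel 'e') → duyovveta.
Apply epenthesis: duyovveta → duyoveveta.

duyoveveta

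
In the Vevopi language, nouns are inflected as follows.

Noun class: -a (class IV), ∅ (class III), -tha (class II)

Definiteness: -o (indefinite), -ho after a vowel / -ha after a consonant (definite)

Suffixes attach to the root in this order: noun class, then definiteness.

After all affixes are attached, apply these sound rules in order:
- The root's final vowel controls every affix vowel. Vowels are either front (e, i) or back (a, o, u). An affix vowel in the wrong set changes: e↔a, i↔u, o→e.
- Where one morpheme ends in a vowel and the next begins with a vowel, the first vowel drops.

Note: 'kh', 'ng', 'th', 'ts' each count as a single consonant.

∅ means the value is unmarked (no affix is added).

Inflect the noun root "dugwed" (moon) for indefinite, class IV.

Attach noun class class IV -a → dugweda.
Attach definiteness indefinite -o → dugwedao.
Apply vowel harmony: dugwedao → dugwedee.
Apply vowel deletion: dugwedee → dugwede.

dugwede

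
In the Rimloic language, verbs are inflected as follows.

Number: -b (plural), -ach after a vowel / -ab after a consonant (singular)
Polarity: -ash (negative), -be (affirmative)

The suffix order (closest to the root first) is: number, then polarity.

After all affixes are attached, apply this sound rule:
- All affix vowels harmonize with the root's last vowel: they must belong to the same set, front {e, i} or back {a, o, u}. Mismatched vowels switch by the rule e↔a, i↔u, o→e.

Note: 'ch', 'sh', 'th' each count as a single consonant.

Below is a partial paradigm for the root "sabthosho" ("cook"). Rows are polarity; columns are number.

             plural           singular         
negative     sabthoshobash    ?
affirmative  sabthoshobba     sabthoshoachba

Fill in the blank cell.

Attach number singular -ach (after vowel 'o') → sabthoshoach.
Attach polarity negative -ash → sabthoshoachash.
Vowel harmony: no change.

sabthoshoachash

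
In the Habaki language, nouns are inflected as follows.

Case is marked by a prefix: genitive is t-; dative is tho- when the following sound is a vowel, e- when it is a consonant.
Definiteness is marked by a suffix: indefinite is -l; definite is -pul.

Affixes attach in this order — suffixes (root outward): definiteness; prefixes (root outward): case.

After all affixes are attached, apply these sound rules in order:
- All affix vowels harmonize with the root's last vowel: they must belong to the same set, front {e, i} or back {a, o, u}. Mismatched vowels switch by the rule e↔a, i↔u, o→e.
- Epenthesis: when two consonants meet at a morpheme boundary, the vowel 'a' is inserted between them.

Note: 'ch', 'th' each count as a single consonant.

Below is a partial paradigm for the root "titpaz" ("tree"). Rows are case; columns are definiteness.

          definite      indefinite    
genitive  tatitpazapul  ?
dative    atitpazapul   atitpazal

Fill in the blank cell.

Attach definiteness indefinite -l → titpazl.
Attach case genitive t- → ttitpazl.
Vowel harmony: no change.
Apply epenthesis: ttitpazl → tatitpazal.

tatitpazal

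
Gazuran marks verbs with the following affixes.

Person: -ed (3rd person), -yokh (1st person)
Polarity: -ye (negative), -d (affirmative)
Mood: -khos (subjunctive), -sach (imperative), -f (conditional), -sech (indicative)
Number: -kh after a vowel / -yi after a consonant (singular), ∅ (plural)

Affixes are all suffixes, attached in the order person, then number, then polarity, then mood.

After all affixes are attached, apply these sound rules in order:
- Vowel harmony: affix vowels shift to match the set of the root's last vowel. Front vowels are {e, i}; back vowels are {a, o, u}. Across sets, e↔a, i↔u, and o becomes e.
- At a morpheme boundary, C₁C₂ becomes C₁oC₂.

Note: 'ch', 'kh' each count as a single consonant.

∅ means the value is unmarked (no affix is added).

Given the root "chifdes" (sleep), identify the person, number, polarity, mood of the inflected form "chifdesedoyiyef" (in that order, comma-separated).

Segment: chifdes-ed-yi-ye-f.
person: -ed → 3rd person.
number: -kh/yi → singular.
polarity: -ye → negative.
mood: -f → conditional.

3rd person, singular, negative, conditional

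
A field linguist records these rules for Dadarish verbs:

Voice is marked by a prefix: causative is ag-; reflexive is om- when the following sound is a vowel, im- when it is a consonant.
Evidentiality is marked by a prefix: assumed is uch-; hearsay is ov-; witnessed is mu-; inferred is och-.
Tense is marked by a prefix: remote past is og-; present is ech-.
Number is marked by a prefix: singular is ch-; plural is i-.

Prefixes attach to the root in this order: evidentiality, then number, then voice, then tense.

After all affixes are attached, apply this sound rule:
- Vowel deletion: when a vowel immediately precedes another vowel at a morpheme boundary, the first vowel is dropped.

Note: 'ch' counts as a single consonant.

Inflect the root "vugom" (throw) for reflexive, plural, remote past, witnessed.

Attach evidentiality witnessed mu- → muvugom.
Attach number plural i- → imuvugom.
Attach voice reflexive om- (before vowel 'i') → omimuvugom.
Attach tense remote past og- → ogomimuvugom.
Vowel deletion: no change.

ogomimuvugom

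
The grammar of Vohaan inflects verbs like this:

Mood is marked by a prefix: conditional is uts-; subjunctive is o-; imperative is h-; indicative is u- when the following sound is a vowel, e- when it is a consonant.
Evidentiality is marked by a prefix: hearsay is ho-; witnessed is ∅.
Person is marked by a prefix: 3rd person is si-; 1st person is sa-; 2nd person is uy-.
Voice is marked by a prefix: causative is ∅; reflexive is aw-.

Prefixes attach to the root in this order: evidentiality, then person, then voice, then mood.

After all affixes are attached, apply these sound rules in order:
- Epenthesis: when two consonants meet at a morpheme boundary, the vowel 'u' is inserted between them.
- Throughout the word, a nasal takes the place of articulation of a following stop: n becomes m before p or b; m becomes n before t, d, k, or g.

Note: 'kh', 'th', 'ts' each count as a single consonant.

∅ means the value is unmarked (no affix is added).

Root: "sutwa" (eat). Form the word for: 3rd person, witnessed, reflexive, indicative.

evidentiality = witnessed: zero marking, form stays sutwa.
Attach person 3rd person si- → sisutwa.
Attach voice reflexive aw- → awsisutwa.
Attach mood indicative u- (before vowel 'a') → uawsisutwa.
Apply epenthesis: uawsisutwa → uawusisutwa.
Nasal assimilation: no change.

uawusisutwa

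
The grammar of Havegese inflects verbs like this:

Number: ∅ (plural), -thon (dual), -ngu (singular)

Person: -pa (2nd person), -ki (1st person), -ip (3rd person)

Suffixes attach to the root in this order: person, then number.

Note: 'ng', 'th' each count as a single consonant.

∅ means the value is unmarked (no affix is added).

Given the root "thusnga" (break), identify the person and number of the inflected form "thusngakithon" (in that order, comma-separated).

Segment: thusnga-ki-thon.
person: -ki → 1st person.
number: -thon → dual.

1st person, dual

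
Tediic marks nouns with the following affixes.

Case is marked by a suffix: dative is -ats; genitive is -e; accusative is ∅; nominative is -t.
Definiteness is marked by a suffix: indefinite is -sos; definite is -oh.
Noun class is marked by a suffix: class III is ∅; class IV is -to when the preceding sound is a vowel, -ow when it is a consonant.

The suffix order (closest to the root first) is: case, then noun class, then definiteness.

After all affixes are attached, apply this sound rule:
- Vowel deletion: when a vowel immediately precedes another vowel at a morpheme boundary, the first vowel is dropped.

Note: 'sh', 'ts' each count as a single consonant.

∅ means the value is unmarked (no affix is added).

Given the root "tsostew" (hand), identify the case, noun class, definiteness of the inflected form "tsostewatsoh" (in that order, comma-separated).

dative, class III, definite

Segment: tsostew-ats-oh.
case: -ats → dative.
noun class: ∅ → class III.
definiteness: -oh → definite.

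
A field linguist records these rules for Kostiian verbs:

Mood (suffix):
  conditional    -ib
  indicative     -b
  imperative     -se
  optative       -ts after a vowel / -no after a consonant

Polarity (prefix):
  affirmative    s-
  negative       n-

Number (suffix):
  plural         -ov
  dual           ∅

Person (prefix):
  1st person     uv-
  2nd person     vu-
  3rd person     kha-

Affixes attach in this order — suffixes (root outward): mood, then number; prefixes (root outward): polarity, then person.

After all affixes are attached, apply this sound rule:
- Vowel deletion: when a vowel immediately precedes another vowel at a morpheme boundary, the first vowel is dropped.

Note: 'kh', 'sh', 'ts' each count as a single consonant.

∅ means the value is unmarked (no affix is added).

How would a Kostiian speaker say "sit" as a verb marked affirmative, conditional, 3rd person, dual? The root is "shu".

Attach mood conditional -ib → shuib.
Attach polarity affirmative s- → sshuib.
number = dual: zero marking, form stays sshuib.
Attach person 3rd person kha- → khasshuib.
Apply vowel deletion: khasshuib → khasshib.

khasshib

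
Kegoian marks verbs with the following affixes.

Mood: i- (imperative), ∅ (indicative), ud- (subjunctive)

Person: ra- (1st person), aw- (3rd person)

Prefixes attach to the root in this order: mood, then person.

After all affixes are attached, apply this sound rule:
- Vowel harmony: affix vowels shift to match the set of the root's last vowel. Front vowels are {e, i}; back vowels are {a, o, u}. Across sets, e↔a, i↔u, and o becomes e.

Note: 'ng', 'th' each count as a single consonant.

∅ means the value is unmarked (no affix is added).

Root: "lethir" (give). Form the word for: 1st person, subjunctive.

Attach mood subjunctive ud- → udlethir.
Attach person 1st person ra- → raudlethir.
Apply vowel harmony: raudlethir → reidlethir.

reidlethir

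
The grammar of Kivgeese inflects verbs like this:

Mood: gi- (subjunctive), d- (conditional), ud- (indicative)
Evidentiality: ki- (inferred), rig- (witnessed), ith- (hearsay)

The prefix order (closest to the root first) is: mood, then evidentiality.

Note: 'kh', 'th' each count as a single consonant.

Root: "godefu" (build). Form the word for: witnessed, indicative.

Attach mood indicative ud- → udgodefu.
Attach evidentiality witnessed rig- → rigudgodefu.

rigudgodefu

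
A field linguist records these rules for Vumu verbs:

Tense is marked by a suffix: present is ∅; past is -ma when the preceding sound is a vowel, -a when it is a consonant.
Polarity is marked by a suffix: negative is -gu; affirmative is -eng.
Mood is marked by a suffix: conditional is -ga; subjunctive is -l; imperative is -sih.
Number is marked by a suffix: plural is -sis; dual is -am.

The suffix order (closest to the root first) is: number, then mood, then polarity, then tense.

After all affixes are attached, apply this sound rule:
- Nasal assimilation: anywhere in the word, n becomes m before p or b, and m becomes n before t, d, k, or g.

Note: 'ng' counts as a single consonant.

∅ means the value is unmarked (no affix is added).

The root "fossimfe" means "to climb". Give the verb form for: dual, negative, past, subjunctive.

fossimfeamlguma

Attach number dual -am → fossimfeam.
Attach mood subjunctive -l → fossimfeaml.
Attach polarity negative -gu → fossimfeamlgu.
Attach tense past -ma (after vowel 'u') → fossimfeamlguma.
Nasal assimilation: no change.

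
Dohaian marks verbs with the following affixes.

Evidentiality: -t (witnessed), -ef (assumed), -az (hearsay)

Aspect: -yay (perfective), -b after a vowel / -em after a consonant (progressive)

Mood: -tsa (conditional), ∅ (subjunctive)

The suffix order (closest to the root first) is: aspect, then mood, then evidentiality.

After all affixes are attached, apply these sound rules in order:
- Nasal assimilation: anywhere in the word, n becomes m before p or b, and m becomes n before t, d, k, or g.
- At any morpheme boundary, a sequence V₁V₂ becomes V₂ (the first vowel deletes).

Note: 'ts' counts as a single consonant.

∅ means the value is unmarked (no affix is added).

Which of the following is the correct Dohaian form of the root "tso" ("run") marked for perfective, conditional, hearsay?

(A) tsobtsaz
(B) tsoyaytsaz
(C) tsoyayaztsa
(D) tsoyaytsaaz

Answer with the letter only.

Attach aspect perfective -yay → tsoyay.
Attach mood conditional -tsa → tsoyaytsa.
Attach evidentiality hearsay -az → tsoyaytsaaz.
Nasal assimilation: no change.
Apply vowel deletion: tsoyaytsaaz → tsoyaytsaz.
So the correct form is tsoyaytsaz, option (B).
(C) tsoyayaztsa is wrong: it has the affixes in the wrong order.
(D) tsoyaytsaaz is wrong: it fails to apply the sound rule(s).
(A) tsobtsaz is wrong: it uses progressive instead of perfective for aspect.

B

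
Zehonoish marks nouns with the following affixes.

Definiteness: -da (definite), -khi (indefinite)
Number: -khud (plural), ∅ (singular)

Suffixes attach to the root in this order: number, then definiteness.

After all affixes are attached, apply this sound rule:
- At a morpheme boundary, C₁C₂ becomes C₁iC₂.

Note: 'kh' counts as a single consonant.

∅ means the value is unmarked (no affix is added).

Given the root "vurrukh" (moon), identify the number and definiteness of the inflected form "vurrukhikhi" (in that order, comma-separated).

Segment: vurrukh-khi.
number: ∅ → singular.
definiteness: -khi → indefinite.

singular, indefinite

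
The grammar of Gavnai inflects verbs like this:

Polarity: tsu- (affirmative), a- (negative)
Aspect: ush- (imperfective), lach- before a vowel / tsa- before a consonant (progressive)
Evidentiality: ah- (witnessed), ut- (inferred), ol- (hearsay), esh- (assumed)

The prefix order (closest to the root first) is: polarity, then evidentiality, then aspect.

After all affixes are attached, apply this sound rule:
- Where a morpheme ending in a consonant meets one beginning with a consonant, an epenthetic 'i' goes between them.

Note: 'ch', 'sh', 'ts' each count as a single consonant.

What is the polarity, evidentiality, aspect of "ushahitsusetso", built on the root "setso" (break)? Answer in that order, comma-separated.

Segment: ush-ah-tsu-setso.
polarity: tsu- → affirmative.
evidentiality: ah- → witnessed.
aspect: ush- → imperfective.

affirmative, witnessed, imperfective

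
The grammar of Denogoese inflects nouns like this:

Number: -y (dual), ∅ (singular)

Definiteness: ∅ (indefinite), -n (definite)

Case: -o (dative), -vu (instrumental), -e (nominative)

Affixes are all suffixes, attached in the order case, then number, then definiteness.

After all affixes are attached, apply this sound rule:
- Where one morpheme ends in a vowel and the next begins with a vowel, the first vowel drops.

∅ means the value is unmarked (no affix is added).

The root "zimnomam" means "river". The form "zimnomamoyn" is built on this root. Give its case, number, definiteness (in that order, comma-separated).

dative, dual, definite

Segment: zimnomam-o-y-n.
case: -o → dative.
number: -y → dual.
definiteness: -n → definite.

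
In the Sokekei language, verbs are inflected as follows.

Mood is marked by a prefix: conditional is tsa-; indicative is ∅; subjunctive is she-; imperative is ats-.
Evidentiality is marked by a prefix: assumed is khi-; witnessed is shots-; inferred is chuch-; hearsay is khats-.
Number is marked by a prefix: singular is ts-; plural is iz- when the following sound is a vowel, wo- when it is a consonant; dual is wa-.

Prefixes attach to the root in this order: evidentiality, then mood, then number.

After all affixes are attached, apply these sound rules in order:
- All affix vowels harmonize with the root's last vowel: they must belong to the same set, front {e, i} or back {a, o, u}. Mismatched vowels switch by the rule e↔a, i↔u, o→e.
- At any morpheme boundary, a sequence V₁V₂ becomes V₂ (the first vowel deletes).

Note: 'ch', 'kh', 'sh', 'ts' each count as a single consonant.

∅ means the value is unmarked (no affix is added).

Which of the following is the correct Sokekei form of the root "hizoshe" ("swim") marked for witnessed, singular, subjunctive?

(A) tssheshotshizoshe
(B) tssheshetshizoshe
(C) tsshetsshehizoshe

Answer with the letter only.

B

Attach evidentiality witnessed shots- → shotshizoshe.
Attach mood subjunctive she- → sheshotshizoshe.
Attach number singular ts- → tssheshotshizoshe.
Apply vowel harmony: tssheshotshizoshe → tssheshetshizoshe.
Vowel deletion: no change.
So the correct form is tssheshetshizoshe, option (B).
(A) tssheshotshizoshe is wrong: it fails to apply the sound rule(s).
(C) tsshetsshehizoshe is wrong: it has the affixes in the wrong order.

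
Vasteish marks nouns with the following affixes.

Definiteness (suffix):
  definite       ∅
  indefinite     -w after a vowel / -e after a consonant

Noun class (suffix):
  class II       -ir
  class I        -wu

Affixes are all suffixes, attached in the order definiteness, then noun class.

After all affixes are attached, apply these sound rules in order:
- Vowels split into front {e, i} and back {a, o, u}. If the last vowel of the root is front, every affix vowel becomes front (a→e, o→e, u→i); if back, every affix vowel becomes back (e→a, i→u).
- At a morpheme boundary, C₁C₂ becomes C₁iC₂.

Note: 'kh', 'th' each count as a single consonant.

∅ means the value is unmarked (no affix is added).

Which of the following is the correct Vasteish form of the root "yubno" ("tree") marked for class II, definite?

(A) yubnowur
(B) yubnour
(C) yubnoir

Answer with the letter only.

B

definiteness = definite: zero marking, form stays yubno.
Attach noun class class II -ir → yubnoir.
Apply vowel harmony: yubnoir → yubnour.
Epenthesis: no change.
So the correct form is yubnour, option (B).
(C) yubnoir is wrong: it fails to apply the sound rule(s).
(A) yubnowur is wrong: it uses indefinite instead of definite for definiteness.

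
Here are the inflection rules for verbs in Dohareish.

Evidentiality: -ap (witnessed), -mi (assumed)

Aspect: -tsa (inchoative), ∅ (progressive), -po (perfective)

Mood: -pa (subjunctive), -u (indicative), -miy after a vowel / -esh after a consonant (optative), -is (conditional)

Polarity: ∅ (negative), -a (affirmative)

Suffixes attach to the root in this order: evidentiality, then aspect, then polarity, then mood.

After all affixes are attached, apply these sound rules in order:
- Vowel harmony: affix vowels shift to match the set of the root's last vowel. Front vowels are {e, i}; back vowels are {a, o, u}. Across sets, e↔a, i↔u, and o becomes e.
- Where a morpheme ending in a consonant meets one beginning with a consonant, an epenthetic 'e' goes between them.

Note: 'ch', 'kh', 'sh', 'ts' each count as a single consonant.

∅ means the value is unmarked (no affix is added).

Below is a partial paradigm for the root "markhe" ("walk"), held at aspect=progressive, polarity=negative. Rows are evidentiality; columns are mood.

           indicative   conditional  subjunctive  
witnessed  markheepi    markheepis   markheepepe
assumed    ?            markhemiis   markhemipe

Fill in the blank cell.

markhemii

Attach evidentiality assumed -mi → markhemi.
aspect = progressive: zero marking, form stays markhemi.
polarity = negative: zero marking, form stays markhemi.
Attach mood indicative -u → markhemiu.
Apply vowel harmony: markhemiu → markhemii.
Epenthesis: no change.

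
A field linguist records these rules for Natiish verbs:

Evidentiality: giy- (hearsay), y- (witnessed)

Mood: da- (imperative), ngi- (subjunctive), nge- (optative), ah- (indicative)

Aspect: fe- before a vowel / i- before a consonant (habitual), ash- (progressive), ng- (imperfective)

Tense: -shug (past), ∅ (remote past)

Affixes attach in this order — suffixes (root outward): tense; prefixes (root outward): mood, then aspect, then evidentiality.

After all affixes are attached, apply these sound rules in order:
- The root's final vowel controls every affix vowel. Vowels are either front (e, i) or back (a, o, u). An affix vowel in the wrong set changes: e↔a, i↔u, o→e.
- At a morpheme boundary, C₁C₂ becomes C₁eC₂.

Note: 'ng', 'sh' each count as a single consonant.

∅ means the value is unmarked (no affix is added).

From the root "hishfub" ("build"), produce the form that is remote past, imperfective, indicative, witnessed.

Attach mood indicative ah- → ahhishfub.
tense = remote past: zero marking, form stays ahhishfub.
Attach aspect imperfective ng- → ngahhishfub.
Attach evidentiality witnessed y- → yngahhishfub.
Vowel harmony: no change.
Apply epenthesis: yngahhishfub → yengahehishfub.

yengahehishfub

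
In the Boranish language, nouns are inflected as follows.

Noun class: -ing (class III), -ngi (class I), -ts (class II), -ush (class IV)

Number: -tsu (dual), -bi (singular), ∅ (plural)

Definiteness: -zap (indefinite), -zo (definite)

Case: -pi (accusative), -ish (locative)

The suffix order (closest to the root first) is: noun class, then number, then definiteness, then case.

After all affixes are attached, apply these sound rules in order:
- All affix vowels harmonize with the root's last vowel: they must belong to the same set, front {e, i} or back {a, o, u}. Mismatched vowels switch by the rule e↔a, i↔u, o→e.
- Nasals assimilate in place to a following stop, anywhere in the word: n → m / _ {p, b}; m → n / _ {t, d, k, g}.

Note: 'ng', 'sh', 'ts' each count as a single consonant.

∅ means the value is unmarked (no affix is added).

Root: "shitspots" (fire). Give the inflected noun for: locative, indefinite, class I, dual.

Attach noun class class I -ngi → shitspotsngi.
Attach number dual -tsu → shitspotsngitsu.
Attach definiteness indefinite -zap → shitspotsngitsuzap.
Attach case locative -ish → shitspotsngitsuzapish.
Apply vowel harmony: shitspotsngitsuzapish → shitspotsngutsuzapush.
Nasal assimilation: no change.

shitspotsngutsuzapush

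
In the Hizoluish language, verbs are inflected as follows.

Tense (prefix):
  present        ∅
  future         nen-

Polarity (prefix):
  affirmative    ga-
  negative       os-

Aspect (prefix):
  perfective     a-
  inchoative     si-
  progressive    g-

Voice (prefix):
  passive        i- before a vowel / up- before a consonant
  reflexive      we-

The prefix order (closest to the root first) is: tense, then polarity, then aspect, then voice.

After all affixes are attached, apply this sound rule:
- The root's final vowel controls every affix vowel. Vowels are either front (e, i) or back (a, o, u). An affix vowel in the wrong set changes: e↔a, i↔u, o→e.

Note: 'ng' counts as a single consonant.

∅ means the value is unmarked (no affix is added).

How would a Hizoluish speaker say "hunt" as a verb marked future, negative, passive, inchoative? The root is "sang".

upsuosnansang

Attach tense future nen- → nensang.
Attach polarity negative os- → osnensang.
Attach aspect inchoative si- → siosnensang.
Attach voice passive up- (before consonant 's') → upsiosnensang.
Apply vowel harmony: upsiosnensang → upsuosnansang.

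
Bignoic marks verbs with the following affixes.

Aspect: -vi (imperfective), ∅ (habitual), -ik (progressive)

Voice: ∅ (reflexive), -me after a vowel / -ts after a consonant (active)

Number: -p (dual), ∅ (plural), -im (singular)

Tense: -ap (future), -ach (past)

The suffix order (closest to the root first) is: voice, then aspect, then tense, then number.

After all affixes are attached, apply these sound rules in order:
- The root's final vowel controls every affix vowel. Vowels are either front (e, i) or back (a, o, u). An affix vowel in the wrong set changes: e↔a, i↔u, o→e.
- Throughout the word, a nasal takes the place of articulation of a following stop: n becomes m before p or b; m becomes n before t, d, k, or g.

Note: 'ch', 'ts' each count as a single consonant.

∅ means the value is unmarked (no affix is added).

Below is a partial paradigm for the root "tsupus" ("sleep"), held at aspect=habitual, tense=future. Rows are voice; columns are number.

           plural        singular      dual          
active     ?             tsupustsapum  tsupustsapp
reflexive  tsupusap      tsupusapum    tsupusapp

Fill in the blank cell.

tsupustsap

Attach voice active -ts (after consonant 's') → tsupusts.
aspect = habitual: zero marking, form stays tsupusts.
Attach tense future -ap → tsupustsap.
number = plural: zero marking, form stays tsupustsap.
Vowel harmony: no change.
Nasal assimilation: no change.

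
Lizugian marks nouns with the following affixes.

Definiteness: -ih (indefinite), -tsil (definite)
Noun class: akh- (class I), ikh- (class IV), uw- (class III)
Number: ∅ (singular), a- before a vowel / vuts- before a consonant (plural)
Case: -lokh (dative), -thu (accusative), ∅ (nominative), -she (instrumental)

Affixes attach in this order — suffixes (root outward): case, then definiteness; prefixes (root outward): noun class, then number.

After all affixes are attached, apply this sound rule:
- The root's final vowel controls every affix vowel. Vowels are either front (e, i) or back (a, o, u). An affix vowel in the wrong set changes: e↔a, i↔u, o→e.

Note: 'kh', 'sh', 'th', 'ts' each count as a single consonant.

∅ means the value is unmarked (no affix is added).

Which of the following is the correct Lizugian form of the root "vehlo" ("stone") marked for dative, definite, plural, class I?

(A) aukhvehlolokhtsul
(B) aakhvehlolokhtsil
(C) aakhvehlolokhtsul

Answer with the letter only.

C

Attach case dative -lokh → vehlolokh.
Attach noun class class I akh- → akhvehlolokh.
Attach number plural a- (before vowel 'a') → aakhvehlolokh.
Attach definiteness definite -tsil → aakhvehlolokhtsil.
Apply vowel harmony: aakhvehlolokhtsil → aakhvehlolokhtsul.
So the correct form is aakhvehlolokhtsul, option (C).
(A) aukhvehlolokhtsul is wrong: it uses class IV instead of class I for noun class.
(B) aakhvehlolokhtsil is wrong: it fails to apply the sound rule(s).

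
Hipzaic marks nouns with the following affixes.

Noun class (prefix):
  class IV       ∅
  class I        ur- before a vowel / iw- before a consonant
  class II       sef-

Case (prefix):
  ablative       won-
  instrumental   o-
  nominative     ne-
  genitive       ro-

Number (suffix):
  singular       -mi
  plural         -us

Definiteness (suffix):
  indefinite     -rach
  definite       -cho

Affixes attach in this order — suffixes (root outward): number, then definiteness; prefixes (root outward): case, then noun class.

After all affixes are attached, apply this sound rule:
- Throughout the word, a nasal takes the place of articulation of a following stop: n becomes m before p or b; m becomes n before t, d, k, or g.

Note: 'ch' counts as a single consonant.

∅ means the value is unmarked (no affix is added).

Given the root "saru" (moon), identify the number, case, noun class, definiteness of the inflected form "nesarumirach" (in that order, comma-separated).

singular, nominative, class IV, indefinite

Segment: ne-saru-mi-rach.
number: -mi → singular.
case: ne- → nominative.
noun class: ∅ → class IV.
definiteness: -rach → indefinite.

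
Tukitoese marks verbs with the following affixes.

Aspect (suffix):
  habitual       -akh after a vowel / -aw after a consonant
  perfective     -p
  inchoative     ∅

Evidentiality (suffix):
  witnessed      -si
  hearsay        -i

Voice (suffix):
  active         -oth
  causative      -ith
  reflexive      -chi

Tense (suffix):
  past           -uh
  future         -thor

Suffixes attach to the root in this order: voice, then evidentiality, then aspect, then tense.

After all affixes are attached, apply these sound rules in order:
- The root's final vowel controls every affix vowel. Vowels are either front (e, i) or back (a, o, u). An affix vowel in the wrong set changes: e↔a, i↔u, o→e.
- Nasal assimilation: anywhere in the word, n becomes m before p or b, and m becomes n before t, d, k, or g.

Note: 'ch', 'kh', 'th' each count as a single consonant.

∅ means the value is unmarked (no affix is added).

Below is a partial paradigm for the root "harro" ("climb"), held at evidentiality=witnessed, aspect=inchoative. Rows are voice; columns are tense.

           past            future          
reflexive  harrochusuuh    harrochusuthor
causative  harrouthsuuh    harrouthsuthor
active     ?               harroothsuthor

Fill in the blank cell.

harroothsuuh

Attach voice active -oth → harrooth.
Attach evidentiality witnessed -si → harroothsi.
aspect = inchoative: zero marking, form stays harroothsi.
Attach tense past -uh → harroothsiuh.
Apply vowel harmony: harroothsiuh → harroothsuuh.
Nasal assimilation: no change.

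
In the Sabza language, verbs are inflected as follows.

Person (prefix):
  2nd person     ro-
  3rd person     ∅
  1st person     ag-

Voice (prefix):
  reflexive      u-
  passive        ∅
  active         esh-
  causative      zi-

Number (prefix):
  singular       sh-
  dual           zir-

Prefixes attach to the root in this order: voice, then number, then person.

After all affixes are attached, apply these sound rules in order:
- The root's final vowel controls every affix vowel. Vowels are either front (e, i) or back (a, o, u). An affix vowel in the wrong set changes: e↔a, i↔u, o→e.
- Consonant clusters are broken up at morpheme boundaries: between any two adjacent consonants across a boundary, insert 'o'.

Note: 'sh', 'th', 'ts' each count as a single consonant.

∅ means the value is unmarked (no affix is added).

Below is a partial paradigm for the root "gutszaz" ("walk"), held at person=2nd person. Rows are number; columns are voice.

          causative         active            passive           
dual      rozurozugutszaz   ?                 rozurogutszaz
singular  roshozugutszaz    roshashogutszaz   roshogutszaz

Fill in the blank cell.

rozurashogutszaz

Attach voice active esh- → eshgutszaz.
Attach number dual zir- → zireshgutszaz.
Attach person 2nd person ro- → rozireshgutszaz.
Apply vowel harmony: rozireshgutszaz → rozurashgutszaz.
Apply epenthesis: rozurashgutszaz → rozurashogutszaz.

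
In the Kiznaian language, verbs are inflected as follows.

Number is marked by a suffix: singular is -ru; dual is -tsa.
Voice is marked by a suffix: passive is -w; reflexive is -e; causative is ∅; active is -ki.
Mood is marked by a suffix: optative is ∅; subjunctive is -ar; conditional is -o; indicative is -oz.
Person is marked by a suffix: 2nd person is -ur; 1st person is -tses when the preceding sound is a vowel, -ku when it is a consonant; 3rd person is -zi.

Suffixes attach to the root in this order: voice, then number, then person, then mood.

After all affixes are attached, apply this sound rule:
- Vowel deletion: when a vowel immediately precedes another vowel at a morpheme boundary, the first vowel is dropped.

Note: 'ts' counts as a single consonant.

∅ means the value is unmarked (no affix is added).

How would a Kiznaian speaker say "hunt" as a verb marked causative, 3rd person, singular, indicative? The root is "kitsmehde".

kitsmehderuzoz

voice = causative: zero marking, form stays kitsmehde.
Attach number singular -ru → kitsmehderu.
Attach person 3rd person -zi → kitsmehderuzi.
Attach mood indicative -oz → kitsmehderuzioz.
Apply vowel deletion: kitsmehderuzioz → kitsmehderuzoz.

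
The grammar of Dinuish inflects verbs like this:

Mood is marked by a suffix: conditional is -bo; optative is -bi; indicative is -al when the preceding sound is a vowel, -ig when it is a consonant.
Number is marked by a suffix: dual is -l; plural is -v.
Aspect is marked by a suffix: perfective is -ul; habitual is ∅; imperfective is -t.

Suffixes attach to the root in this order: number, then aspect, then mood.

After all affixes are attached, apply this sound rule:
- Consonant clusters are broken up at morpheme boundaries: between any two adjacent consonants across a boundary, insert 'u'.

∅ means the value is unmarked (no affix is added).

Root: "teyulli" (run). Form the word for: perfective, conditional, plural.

teyullivulubo

Attach number plural -v → teyulliv.
Attach aspect perfective -ul → teyullivul.
Attach mood conditional -bo → teyullivulbo.
Apply epenthesis: teyullivulbo → teyullivulubo.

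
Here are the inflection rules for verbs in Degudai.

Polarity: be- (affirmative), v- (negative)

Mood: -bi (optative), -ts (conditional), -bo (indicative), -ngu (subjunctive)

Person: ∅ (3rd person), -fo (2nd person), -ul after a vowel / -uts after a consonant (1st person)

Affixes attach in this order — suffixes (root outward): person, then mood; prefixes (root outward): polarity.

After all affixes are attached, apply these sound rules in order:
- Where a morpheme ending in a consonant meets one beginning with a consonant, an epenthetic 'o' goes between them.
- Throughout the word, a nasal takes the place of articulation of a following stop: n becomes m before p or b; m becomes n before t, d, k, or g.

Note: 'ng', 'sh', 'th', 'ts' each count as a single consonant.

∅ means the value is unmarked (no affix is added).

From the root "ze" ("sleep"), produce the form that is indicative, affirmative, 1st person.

Attach polarity affirmative be- → beze.
Attach person 1st person -ul (after vowel 'e') → bezeul.
Attach mood indicative -bo → bezeulbo.
Apply epenthesis: bezeulbo → bezeulobo.
Nasal assimilation: no change.

bezeulobo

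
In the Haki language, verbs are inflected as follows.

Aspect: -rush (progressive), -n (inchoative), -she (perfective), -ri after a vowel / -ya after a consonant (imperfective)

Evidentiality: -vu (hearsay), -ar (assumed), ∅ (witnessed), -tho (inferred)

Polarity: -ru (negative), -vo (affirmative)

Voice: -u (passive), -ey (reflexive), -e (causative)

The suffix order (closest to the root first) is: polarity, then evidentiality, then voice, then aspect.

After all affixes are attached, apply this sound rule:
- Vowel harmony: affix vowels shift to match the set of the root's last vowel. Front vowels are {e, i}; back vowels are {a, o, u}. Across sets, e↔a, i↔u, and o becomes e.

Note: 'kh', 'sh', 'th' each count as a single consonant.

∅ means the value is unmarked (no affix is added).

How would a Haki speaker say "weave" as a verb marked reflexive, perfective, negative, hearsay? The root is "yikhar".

Attach polarity negative -ru → yikharru.
Attach evidentiality hearsay -vu → yikharruvu.
Attach voice reflexive -ey → yikharruvuey.
Attach aspect perfective -she → yikharruvueyshe.
Apply vowel harmony: yikharruvueyshe → yikharruvuaysha.

yikharruvuaysha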